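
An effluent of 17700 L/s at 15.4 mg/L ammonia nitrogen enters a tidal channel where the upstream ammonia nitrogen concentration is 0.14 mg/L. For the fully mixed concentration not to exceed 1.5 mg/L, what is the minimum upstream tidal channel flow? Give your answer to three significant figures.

Set C_mix = 1.5: (Q·0.1400 + 17700·15.40) / (Q + 17700) = 1.5
→ Q = 17700·(15.40 − 1.5)/(1.5 − 0.1400) = 180900 L/s.

181000 L/s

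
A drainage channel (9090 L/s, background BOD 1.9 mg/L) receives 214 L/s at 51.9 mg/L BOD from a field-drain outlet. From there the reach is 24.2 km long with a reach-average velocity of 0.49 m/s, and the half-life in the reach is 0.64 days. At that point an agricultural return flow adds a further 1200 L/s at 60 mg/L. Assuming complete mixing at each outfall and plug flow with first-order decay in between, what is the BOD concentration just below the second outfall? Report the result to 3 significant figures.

Flow-weighted average: C = (9090·1.900 + 214.0·51.90) / 9304 = 28380/9304 = 3.050 mg/L; combined flow 9304 L/s.
Travel time t = 24.2·1000 / 0.49 = 49390 s = 13.72 h.
Half-life 0.64 d → k = ln 2 / 0.64 = 1.083 d⁻¹.
Applying C = C₀e^(−kt): 3.050 × 0.5384 = 1.642 mg/L.
At the second outfall, C = (9304·1.642 + 1200·60.00) / (9304 + 1200) = 8.309 mg/L.

8.31 mg/L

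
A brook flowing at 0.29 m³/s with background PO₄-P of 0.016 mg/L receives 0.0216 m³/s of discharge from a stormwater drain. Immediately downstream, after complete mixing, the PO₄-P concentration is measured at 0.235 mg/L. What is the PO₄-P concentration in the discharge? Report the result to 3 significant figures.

3.18 mg/L

Mass balance: 0.2900·0.01600 + 0.02160·Cₑ = 0.3116·0.2350
→ Cₑ = (0.3116·0.2350 − 0.2900·0.01600) / 0.02160 = 3.175 mg/L.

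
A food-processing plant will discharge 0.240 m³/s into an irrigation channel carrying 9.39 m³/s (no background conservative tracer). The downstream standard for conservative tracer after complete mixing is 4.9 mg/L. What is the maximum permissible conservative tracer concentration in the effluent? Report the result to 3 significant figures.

197 mg/L

At the limit, (Qr·Cr + Qe·Cₑ)/(Qr + Qe) = 4.9:
Cₑ = (9.630·4.9 − 9.390·0) / 0.2400 = 196.6 mg/L.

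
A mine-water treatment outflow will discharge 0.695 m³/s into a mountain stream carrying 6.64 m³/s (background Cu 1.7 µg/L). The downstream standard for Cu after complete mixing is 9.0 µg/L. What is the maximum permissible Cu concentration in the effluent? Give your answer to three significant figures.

78.7 µg/L

At the limit, (Qr·Cr + Qe·Cₑ)/(Qr + Qe) = 9.0:
Cₑ = (7.335·9.0 − 6.640·1.700) / 0.6950 = 78.74 µg/L.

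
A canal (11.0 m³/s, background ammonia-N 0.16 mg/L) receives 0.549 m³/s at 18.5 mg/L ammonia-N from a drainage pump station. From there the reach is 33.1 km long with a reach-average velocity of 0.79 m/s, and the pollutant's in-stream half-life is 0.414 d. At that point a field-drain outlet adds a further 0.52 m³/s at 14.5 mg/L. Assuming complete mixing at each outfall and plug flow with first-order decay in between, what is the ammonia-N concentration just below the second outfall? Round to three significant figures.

Conservation of mass: C = (11.00·0.1600 + 0.5490·18.50) / 11.55 = 11.92/11.55 = 1.032 mg/L; combined flow 11.55 m³/s.
Travel time t = 33.1·1000 / 0.79 = 41900 s = 11.64 h.
Half-life 0.414 d → k = ln 2 / 0.414 = 1.674 d⁻¹.
Applying C = C₀e^(−kt): 1.032 × 0.4440 = 0.4581 mg/L.
Second outfall: C = (11.55·0.4581 + 0.5200·14.50)/12.07 = 1.063 mg/L.

1.06 mg/L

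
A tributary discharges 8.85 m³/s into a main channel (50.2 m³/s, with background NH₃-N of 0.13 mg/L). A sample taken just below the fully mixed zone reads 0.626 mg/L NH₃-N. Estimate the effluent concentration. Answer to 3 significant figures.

Mass balance: 50.20·0.1300 + 8.850·Cₑ = 59.05·0.6260
→ Cₑ = (59.05·0.6260 − 50.20·0.1300) / 8.850 = 3.439 mg/L.

3.44 mg/L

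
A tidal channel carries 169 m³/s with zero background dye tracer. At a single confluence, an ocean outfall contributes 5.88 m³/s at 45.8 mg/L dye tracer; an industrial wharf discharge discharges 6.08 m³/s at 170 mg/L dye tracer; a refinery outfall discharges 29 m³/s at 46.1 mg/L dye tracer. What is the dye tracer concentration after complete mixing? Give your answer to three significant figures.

Conservation of mass: C = (169.0·0 + 5.880·45.80 + 6.080·170.0 + 29.00·46.10) / 210.0 = 2640/210.0 = 12.57 mg/L.

12.6 mg/L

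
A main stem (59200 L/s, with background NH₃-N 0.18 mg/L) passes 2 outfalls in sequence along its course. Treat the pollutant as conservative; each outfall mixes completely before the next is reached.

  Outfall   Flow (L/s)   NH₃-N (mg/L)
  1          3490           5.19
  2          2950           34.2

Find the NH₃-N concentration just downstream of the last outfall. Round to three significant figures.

1.98 mg/L

After outfall 1: Q = 59200 + 3490 = 62690 L/s; C = (59200·0.1800 + 3490·5.190)/62690 = 0.4589 mg/L.
After outfall 2: Q = 62690 + 2950 = 65640 L/s; C = (62690·0.4589 + 2950·34.20)/65640 = 1.975 mg/L.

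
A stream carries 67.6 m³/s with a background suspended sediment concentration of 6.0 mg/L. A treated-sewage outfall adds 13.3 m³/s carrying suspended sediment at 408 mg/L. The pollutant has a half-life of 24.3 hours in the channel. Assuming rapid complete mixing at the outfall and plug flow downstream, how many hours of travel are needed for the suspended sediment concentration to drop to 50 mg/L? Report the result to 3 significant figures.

12.8 h

Conservation of mass: C = (67.60·6.000 + 13.30·408.0) / 80.90 = 5832/80.90 = 72.09 mg/L.
Half-life 24.3 h → k = ln 2 / 24.3 = 0.02852 h⁻¹ = 0.6846 d⁻¹.
72.09·exp(−k·t) = 50 → t = ln(72.09/50)/k = 46180 s = 12.83 h.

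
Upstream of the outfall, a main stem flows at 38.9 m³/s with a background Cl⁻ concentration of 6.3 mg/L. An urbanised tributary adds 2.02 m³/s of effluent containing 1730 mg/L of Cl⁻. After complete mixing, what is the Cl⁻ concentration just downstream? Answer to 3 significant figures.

91.4 mg/L

Flow-weighted average: C = (38.90·6.300 + 2.020·1730) / 40.92 = 3740/40.92 = 91.39 mg/L.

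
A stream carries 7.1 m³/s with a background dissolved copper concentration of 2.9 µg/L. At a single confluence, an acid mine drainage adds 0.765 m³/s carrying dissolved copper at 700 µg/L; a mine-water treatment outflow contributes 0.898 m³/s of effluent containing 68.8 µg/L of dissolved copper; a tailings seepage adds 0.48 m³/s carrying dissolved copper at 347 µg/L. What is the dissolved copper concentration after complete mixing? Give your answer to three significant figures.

Flow-weighted average: C = (7.100·2.900 + 0.7650·700.0 + 0.8980·68.80 + 0.4800·347.0) / 9.243 = 784.4/9.243 = 84.87 µg/L.

84.9 µg/L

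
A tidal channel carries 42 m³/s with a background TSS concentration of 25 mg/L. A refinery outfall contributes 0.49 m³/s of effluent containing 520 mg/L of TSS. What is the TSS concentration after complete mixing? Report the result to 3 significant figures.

Mixed concentration C = ΣQC/ΣQ = (42.00·25.00 + 0.4900·520.0) / 42.49 = 1305/42.49 = 30.71 mg/L.

30.7 mg/L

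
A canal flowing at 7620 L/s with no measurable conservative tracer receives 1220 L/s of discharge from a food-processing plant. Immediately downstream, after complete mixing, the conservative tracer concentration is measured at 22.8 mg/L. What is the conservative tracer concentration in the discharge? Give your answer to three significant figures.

Mass balance: 7620·0 + 1220·Cₑ = 8840·22.80
→ Cₑ = (8840·22.80 − 7620·0) / 1220 = 165.2 mg/L.

165 mg/L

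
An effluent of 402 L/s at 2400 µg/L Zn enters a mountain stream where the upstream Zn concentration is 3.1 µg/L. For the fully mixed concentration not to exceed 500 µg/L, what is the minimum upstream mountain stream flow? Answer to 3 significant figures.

1540 L/s

Set C_mix = 500: (Q·3.100 + 402.0·2400) / (Q + 402.0) = 500
→ Q = 402.0·(2400 − 500)/(500 − 3.100) = 1537 L/s.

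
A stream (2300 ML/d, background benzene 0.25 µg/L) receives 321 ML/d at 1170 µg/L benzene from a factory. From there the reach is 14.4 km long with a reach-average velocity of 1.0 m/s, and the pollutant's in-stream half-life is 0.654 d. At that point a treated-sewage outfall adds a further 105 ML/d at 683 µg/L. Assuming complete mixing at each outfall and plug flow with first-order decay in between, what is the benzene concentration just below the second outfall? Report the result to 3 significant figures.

Conservation of mass: C = (2300·0.2500 + 321.0·1170) / 2621 = 376100/2621 = 143.5 µg/L; combined flow 2621 ML/d.
Travel time t = 14.4·1000 / 1.0 = 14400 s = 4.000 h.
Half-life 0.654 d → k = ln 2 / 0.654 = 1.060 d⁻¹.
Applying C = C₀e^(−kt): 143.5 × 0.8381 = 120.3 µg/L.
Second outfall: C = (2621·120.3 + 105.0·683.0)/2726 = 141.9 µg/L.

142 µg/L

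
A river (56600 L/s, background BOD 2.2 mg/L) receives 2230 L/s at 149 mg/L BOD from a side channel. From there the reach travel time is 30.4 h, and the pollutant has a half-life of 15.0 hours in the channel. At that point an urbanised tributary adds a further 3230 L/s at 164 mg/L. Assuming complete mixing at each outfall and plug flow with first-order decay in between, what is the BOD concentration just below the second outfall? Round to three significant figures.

10.3 mg/L

After mixing, C = (56600·2.200 + 2230·149.0) / 58830 = 456800/58830 = 7.765 mg/L; combined flow 58830 L/s.
Half-life 15.0 h → k = ln 2 / 15.0 = 0.04621 h⁻¹ = 1.109 d⁻¹.
First-order decay: C = 7.765·exp(−k·t) = 7.765·0.2454 = 1.906 mg/L.
Second outfall: C = (58830·1.906 + 3230·164.0)/62060 = 10.34 mg/L.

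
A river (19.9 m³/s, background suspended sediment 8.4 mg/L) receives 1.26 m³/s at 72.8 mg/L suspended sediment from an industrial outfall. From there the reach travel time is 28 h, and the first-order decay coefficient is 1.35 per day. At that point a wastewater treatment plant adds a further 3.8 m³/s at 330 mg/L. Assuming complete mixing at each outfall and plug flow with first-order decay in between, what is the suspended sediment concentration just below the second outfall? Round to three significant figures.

After mixing, C = (19.90·8.400 + 1.260·72.80) / 21.16 = 258.9/21.16 = 12.23 mg/L; combined flow 21.16 m³/s.
After decay, C = 12.23 × e^(−kt) = 12.23 × 0.2070 = 2.533 mg/L.
At the second outfall, C = (21.16·2.533 + 3.800·330.0) / (21.16 + 3.800) = 52.39 mg/L.

52.4 mg/L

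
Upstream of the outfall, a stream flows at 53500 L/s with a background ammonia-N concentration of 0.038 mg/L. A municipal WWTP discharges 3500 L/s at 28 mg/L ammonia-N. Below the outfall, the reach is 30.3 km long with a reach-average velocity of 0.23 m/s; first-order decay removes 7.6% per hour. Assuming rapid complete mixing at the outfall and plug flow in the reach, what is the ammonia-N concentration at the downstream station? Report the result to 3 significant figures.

After mixing, C = (53500·0.03800 + 3500·28.00) / 57000 = 100000/57000 = 1.755 mg/L.
Travel time t = 30.3·1000 / 0.23 = 131700 s = 36.59 h.
7.6%/h lost → k = −ln(1 − 0.076) = 0.07904 h⁻¹.
First-order decay: C = 1.755·exp(−k·t) = 1.755·0.05544 = 0.09729 mg/L.

0.0973 mg/L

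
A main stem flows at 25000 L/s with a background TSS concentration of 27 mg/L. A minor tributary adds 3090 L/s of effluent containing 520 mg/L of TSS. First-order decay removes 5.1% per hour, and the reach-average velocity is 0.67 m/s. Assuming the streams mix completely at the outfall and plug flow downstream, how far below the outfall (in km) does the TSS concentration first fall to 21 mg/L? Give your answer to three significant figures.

Mixed concentration C = ΣQC/ΣQ = (25000·27.00 + 3090·520.0) / 28090 = 2282000/28090 = 81.23 mg/L.
5.1%/h lost → k = −ln(1 − 0.051) = 0.05235 h⁻¹.
Set 81.23·exp(−k·t) = 21 → t = ln(81.23/21)/k = 93030 s = 25.84 h.
Distance = v·t = 0.67·93030 = 62330 m = 62.33 km.

62.3 km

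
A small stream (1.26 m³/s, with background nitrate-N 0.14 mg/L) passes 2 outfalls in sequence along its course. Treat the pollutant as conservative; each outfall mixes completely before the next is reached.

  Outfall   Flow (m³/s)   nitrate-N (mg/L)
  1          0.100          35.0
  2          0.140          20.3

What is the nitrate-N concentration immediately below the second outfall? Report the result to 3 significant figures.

4.35 mg/L

Outfall 1: combined Q = 1.360 m³/s; C = (1.260·0.1400 + 0.1000·35.00)/1.360 = 2.703 mg/L.
Outfall 2: combined Q = 1.500 m³/s; C = (1.360·2.703 + 0.1400·20.30)/1.500 = 4.346 mg/L.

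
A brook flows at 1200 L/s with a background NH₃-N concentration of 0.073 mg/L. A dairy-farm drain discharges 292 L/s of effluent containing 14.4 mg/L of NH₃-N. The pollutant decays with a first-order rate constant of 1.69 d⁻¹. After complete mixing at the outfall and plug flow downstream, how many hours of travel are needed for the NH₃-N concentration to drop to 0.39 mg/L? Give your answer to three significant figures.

28.4 h

Conservation of mass: C = (1200·0.07300 + 292.0·14.40) / 1492 = 4292/1492 = 2.877 mg/L.
2.877·exp(−k·t) = 0.39 → t = ln(2.877/0.39)/k = 102200 s = 28.38 h.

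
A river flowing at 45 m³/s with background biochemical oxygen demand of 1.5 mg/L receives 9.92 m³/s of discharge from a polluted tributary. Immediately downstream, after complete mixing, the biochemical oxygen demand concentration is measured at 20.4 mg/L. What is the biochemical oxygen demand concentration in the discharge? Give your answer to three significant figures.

106 mg/L

Mass balance: 45.00·1.500 + 9.920·Cₑ = 54.92·20.40
→ Cₑ = (54.92·20.40 − 45.00·1.500) / 9.920 = 106.1 mg/L.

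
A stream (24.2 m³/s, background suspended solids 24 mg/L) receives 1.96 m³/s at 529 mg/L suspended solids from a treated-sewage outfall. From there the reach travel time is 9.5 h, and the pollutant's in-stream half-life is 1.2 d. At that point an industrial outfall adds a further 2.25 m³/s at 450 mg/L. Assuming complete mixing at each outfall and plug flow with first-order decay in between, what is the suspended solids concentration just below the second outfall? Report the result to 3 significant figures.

80.9 mg/L

Mass balance: C = (24.20·24.00 + 1.960·529.0) / 26.16 = 1618/26.16 = 61.84 mg/L; combined flow 26.16 m³/s.
Half-life 1.2 d → k = ln 2 / 1.2 = 0.5776 d⁻¹.
Decay over the reach: 61.84·exp(−kt) = 61.84·0.7956 = 49.20 mg/L.
Second outfall: C = (26.16·49.20 + 2.250·450.0)/28.41 = 80.94 mg/L.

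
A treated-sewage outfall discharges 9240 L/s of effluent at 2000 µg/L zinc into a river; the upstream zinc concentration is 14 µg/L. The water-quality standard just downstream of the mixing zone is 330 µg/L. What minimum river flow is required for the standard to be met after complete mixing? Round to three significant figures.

48800 L/s

Set C_mix = 330: (Q·14.00 + 9240·2000) / (Q + 9240) = 330
→ Q = 9240·(2000 − 330)/(330 − 14.00) = 48830 L/s.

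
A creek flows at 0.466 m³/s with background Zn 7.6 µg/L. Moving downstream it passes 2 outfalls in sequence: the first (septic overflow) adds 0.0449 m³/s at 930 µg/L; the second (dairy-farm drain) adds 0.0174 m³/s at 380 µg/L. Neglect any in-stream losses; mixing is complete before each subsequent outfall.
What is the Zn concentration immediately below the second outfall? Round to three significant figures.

Outfall 1: combined Q = 0.5109 m³/s; C = (0.4660·7.600 + 0.04490·930.0)/0.5109 = 88.66 µg/L.
Outfall 2: combined Q = 0.5283 m³/s; C = (0.5109·88.66 + 0.01740·380.0)/0.5283 = 98.26 µg/L.

98.3 µg/L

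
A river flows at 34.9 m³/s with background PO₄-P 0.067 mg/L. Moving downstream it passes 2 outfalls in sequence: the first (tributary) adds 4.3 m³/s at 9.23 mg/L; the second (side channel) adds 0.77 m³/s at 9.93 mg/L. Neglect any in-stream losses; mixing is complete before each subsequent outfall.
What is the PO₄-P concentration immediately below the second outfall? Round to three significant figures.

Outfall 1: combined Q = 39.20 m³/s; C = (34.90·0.06700 + 4.300·9.230)/39.20 = 1.072 mg/L.
Outfall 2: combined Q = 39.97 m³/s; C = (39.20·1.072 + 0.7700·9.930)/39.97 = 1.243 mg/L.

1.24 mg/L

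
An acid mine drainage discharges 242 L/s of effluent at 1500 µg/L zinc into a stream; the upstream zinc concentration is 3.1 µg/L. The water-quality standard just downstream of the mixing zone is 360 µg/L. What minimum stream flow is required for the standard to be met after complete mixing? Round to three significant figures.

773 L/s

Set C_mix = 360: (Q·3.100 + 242.0·1500) / (Q + 242.0) = 360
→ Q = 242.0·(1500 − 360)/(360 − 3.100) = 773.0 L/s.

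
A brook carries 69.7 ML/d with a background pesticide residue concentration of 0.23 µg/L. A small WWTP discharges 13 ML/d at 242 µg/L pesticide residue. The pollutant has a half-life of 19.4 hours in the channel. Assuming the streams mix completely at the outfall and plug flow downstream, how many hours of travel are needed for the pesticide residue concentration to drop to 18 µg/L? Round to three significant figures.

21.1 h

Mass balance: C = (69.70·0.2300 + 13.00·242.0) / 82.70 = 3162/82.70 = 38.23 µg/L.
Half-life 19.4 h → k = ln 2 / 19.4 = 0.03573 h⁻¹ = 0.8575 d⁻¹.
38.23·exp(−k·t) = 18 → t = ln(38.23/18)/k = 75910 s = 21.09 h.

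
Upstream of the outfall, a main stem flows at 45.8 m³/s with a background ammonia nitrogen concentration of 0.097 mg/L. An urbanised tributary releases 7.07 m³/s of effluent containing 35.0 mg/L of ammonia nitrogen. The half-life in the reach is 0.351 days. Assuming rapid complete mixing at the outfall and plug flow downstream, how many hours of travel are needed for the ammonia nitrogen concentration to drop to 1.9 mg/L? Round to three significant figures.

11.2 h

Mixed concentration C = ΣQC/ΣQ = (45.80·0.09700 + 7.070·35.00) / 52.87 = 251.9/52.87 = 4.764 mg/L.
Half-life 0.351 d → k = ln 2 / 0.351 = 1.975 d⁻¹.
4.764·exp(−k·t) = 1.9 → t = ln(4.764/1.9)/k = 40220 s = 11.17 h.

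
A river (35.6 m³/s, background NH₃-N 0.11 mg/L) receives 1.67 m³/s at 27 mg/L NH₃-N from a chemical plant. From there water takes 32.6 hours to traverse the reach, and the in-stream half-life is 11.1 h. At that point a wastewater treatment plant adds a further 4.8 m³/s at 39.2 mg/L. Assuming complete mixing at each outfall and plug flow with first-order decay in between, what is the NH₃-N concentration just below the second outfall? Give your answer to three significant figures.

4.62 mg/L

Mixed concentration C = ΣQC/ΣQ = (35.60·0.1100 + 1.670·27.00) / 37.27 = 49.01/37.27 = 1.315 mg/L; combined flow 37.27 m³/s.
Half-life 11.1 h → k = ln 2 / 11.1 = 0.06245 h⁻¹ = 1.499 d⁻¹.
Decay over the reach: 1.315·exp(−kt) = 1.315·0.1306 = 0.1717 mg/L.
Second outfall: C = (37.27·0.1717 + 4.800·39.20)/42.07 = 4.625 mg/L.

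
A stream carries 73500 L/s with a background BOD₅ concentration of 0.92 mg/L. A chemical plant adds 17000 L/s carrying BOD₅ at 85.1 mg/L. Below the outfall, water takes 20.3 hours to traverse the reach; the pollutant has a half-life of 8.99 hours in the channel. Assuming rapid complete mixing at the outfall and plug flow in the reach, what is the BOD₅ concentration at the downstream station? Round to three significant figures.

3.50 mg/L

After mixing, C = (73500·0.9200 + 17000·85.10) / 90500 = 1514000/90500 = 16.73 mg/L.
Half-life 8.99 h → k = ln 2 / 8.99 = 0.07710 h⁻¹ = 1.850 d⁻¹.
First-order decay: C = 16.73·exp(−k·t) = 16.73·0.2091 = 3.498 mg/L.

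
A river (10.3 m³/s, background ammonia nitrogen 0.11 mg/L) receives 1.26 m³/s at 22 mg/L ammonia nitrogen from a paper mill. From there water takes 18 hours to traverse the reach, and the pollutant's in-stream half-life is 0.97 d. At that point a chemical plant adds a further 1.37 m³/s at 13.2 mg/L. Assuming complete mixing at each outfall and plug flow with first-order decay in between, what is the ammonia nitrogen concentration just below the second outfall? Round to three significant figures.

2.70 mg/L

After mixing, C = (10.30·0.1100 + 1.260·22.00) / 11.56 = 28.85/11.56 = 2.496 mg/L; combined flow 11.56 m³/s.
Half-life 0.97 d → k = ln 2 / 0.97 = 0.7146 d⁻¹.
After decay, C = 2.496 × e^(−kt) = 2.496 × 0.5851 = 1.460 mg/L.
Second outfall: C = (11.56·1.460 + 1.370·13.20)/12.93 = 2.704 mg/L.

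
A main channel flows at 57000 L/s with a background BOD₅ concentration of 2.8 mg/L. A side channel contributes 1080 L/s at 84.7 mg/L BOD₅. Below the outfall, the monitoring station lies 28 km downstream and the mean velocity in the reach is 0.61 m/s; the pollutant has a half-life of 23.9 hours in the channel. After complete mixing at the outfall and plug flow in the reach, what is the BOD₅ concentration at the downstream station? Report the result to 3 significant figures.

Mixed concentration C = ΣQC/ΣQ = (57000·2.800 + 1080·84.70) / 58080 = 251100/58080 = 4.323 mg/L.
Travel time t = 28·1000 / 0.61 = 45900 s = 12.75 h.
Half-life 23.9 h → k = ln 2 / 23.9 = 0.02900 h⁻¹ = 0.6960 d⁻¹.
First-order decay: C = 4.323·exp(−k·t) = 4.323·0.6909 = 2.987 mg/L.

2.99 mg/L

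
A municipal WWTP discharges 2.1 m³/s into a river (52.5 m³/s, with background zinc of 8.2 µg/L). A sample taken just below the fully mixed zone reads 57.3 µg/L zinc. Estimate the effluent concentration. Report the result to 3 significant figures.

1280 µg/L

Mass balance: 52.50·8.200 + 2.100·Cₑ = 54.60·57.30
→ Cₑ = (54.60·57.30 − 52.50·8.200) / 2.100 = 1285 µg/L.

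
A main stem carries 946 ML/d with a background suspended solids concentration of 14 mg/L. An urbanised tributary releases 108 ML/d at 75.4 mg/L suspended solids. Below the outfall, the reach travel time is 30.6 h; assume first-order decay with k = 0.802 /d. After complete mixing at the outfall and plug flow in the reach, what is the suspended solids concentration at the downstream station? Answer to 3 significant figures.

Mass balance: C = (946.0·14.00 + 108.0·75.40) / 1054 = 21390/1054 = 20.29 mg/L.
Decay over the reach: 20.29·exp(−kt) = 20.29·0.3597 = 7.298 mg/L.

7.30 mg/L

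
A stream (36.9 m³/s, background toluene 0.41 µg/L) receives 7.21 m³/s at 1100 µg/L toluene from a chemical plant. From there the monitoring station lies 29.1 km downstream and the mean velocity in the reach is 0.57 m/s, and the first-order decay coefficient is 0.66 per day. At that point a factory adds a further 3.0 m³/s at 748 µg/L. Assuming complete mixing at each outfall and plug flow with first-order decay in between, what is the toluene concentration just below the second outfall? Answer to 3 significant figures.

162 µg/L

Mass balance: C = (36.90·0.4100 + 7.210·1100) / 44.11 = 7946/44.11 = 180.1 µg/L; combined flow 44.11 m³/s.
Travel time t = 29.1·1000 / 0.57 = 51050 s = 14.18 h.
After decay, C = 180.1 × e^(−kt) = 180.1 × 0.6771 = 122.0 µg/L.
Second outfall: C = (44.11·122.0 + 3.000·748.0)/47.11 = 161.8 µg/L.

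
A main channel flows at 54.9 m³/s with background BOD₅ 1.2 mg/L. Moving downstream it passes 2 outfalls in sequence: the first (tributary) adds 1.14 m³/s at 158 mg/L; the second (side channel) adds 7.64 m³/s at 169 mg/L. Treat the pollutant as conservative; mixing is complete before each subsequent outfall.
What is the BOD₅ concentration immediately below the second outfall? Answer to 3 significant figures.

24.1 mg/L

After outfall 1: Q = 54.90 + 1.140 = 56.04 m³/s; C = (54.90·1.200 + 1.140·158.0)/56.04 = 4.390 mg/L.
After outfall 2: Q = 56.04 + 7.640 = 63.68 m³/s; C = (56.04·4.390 + 7.640·169.0)/63.68 = 24.14 mg/L.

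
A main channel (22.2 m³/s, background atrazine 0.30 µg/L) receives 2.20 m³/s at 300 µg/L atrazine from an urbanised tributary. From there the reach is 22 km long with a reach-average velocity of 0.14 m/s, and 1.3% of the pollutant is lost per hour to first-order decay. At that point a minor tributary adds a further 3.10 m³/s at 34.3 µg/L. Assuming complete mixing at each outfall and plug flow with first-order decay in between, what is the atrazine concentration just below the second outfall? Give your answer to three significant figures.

17.6 µg/L

After mixing, C = (22.20·0.3000 + 2.200·300.0) / 24.40 = 666.7/24.40 = 27.32 µg/L; combined flow 24.40 m³/s.
Travel time t = 22·1000 / 0.14 = 157100 s = 43.65 h.
1.3%/h lost → k = −ln(1 − 0.013) = 0.01309 h⁻¹.
After decay, C = 27.32 × e^(−kt) = 27.32 × 0.5649 = 15.43 µg/L.
At the second outfall, C = (24.40·15.43 + 3.100·34.30) / (24.40 + 3.100) = 17.56 µg/L.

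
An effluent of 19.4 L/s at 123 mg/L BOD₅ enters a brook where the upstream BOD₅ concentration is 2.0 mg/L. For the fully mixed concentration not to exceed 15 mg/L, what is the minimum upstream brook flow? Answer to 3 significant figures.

Set C_mix = 15: (Q·2.000 + 19.40·123.0) / (Q + 19.40) = 15
→ Q = 19.40·(123.0 − 15)/(15 − 2.000) = 161.2 L/s.

161 L/s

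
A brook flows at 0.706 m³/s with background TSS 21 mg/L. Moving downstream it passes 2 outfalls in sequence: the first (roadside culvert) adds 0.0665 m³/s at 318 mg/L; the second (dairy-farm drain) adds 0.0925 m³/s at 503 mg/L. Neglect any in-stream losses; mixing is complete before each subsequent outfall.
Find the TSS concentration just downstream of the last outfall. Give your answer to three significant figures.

Below outfall 1: Q → 0.7725 m³/s, C = (0.7060·21.00 + 0.06650·318.0)/0.7725 = 46.57 mg/L.
Below outfall 2: Q → 0.8650 m³/s, C = (0.7725·46.57 + 0.09250·503.0)/0.8650 = 95.38 mg/L.

95.4 mg/L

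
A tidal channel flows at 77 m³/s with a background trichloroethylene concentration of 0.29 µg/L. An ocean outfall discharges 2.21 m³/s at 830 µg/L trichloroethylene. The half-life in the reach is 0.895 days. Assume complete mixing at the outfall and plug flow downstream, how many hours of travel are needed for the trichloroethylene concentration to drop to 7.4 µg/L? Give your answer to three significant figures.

35.7 h

Conservation of mass: C = (77.00·0.2900 + 2.210·830.0) / 79.21 = 1857/79.21 = 23.44 µg/L.
Half-life 0.895 d → k = ln 2 / 0.895 = 0.7745 d⁻¹.
23.44·exp(−k·t) = 7.4 → t = ln(23.44/7.4)/k = 128600 s = 35.73 h.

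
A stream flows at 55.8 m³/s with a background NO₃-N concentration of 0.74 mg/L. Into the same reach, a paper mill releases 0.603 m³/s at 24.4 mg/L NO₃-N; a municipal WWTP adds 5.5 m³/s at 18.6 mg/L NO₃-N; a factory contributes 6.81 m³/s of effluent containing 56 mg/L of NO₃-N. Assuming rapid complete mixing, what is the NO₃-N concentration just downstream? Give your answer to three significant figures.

Flow-weighted average: C = (55.80·0.7400 + 0.6030·24.40 + 5.500·18.60 + 6.810·56.00) / 68.71 = 539.7/68.71 = 7.854 mg/L.

7.85 mg/L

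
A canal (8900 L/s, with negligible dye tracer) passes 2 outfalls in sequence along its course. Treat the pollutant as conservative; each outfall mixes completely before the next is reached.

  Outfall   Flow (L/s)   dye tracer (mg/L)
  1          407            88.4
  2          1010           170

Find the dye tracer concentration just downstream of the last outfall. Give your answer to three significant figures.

Below outfall 1: Q → 9307 L/s, C = (8900·0 + 407.0·88.40)/9307 = 3.866 mg/L.
Below outfall 2: Q → 10320 L/s, C = (9307·3.866 + 1010·170.0)/10320 = 20.13 mg/L.

20.1 mg/L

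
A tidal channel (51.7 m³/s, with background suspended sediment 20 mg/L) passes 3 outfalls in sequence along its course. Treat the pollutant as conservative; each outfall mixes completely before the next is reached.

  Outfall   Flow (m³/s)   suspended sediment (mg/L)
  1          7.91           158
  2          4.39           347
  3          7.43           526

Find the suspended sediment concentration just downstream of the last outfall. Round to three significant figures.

After outfall 1: Q = 51.70 + 7.910 = 59.61 m³/s; C = (51.70·20.00 + 7.910·158.0)/59.61 = 38.31 mg/L.
After outfall 2: Q = 59.61 + 4.390 = 64.00 m³/s; C = (59.61·38.31 + 4.390·347.0)/64.00 = 59.49 mg/L.
After outfall 3: Q = 64.00 + 7.430 = 71.43 m³/s; C = (64.00·59.49 + 7.430·526.0)/71.43 = 108.0 mg/L.

108 mg/L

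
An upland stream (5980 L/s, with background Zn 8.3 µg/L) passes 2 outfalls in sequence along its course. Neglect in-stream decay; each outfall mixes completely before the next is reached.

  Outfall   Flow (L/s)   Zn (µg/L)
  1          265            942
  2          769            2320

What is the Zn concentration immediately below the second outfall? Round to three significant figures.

Outfall 1: combined Q = 6245 L/s; C = (5980·8.300 + 265.0·942.0)/6245 = 47.92 µg/L.
Outfall 2: combined Q = 7014 L/s; C = (6245·47.92 + 769.0·2320)/7014 = 297.0 µg/L.

297 µg/L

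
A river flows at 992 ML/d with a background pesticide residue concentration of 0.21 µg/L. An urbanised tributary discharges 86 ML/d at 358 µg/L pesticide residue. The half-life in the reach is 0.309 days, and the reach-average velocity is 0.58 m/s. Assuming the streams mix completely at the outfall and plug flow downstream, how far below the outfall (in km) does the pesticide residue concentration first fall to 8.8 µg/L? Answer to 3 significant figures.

26.5 km

Mass balance: C = (992.0·0.2100 + 86.00·358.0) / 1078 = 31000/1078 = 28.75 µg/L.
Half-life 0.309 d → k = ln 2 / 0.309 = 2.243 d⁻¹.
Set 28.75·exp(−k·t) = 8.8 → t = ln(28.75/8.8)/k = 45600 s = 12.67 h.
Distance = v·t = 0.58·45600 = 26450 m = 26.45 km.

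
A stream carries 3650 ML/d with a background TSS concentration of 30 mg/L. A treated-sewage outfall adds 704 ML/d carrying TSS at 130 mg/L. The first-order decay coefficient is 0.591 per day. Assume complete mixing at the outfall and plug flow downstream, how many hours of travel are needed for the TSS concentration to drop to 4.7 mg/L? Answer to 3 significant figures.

92.8 h

Mixed concentration C = ΣQC/ΣQ = (3650·30.00 + 704.0·130.0) / 4354 = 201000/4354 = 46.17 mg/L.
46.17·exp(−k·t) = 4.7 → t = ln(46.17/4.7)/k = 334000 s = 92.78 h.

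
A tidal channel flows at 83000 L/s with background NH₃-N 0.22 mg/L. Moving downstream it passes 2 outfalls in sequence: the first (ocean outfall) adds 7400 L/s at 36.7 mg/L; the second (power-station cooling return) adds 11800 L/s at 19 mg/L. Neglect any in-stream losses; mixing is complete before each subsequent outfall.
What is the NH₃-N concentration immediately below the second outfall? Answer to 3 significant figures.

Outfall 1: combined Q = 90400 L/s; C = (83000·0.2200 + 7400·36.70)/90400 = 3.206 mg/L.
Outfall 2: combined Q = 102200 L/s; C = (90400·3.206 + 11800·19.00)/102200 = 5.030 mg/L.

5.03 mg/L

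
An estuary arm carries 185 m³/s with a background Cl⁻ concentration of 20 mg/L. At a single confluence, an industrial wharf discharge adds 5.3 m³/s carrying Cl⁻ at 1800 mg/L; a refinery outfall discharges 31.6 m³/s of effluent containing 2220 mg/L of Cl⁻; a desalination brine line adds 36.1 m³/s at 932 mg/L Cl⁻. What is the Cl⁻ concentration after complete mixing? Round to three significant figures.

Mixed concentration C = ΣQC/ΣQ = (185.0·20.00 + 5.300·1800 + 31.60·2220 + 36.10·932.0) / 258.0 = 117000/258.0 = 453.6 mg/L.

454 mg/L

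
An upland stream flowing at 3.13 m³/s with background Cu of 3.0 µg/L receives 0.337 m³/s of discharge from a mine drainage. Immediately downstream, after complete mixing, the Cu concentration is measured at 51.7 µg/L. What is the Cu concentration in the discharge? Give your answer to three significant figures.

Mass balance: 3.130·3.000 + 0.3370·Cₑ = 3.467·51.70
→ Cₑ = (3.467·51.70 − 3.130·3.000) / 0.3370 = 504.0 µg/L.

504 µg/L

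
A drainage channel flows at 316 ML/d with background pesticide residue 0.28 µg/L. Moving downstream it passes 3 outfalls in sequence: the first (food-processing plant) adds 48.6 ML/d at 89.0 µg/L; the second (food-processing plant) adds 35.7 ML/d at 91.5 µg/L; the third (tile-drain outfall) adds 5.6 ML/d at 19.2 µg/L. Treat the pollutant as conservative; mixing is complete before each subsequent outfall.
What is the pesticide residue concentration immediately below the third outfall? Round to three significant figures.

19.2 µg/L

Below outfall 1: Q → 364.6 ML/d, C = (316.0·0.2800 + 48.60·89.00)/364.6 = 12.11 µg/L.
Below outfall 2: Q → 400.3 ML/d, C = (364.6·12.11 + 35.70·91.50)/400.3 = 19.19 µg/L.
Below outfall 3: Q → 405.9 ML/d, C = (400.3·19.19 + 5.600·19.20)/405.9 = 19.19 µg/L.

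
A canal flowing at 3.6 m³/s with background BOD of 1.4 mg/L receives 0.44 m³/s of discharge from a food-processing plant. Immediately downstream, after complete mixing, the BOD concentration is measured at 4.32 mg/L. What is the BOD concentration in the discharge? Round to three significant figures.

28.2 mg/L

Mass balance: 3.600·1.400 + 0.4400·Cₑ = 4.040·4.320
→ Cₑ = (4.040·4.320 − 3.600·1.400) / 0.4400 = 28.21 mg/L.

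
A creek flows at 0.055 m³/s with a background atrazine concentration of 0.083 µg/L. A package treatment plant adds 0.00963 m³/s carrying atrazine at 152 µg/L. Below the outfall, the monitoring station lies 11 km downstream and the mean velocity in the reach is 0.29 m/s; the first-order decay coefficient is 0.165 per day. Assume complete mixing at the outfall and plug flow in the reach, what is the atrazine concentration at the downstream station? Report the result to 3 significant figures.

Conservation of mass: C = (0.05500·0.08300 + 0.009630·152.0) / 0.06463 = 1.468/0.06463 = 22.72 µg/L.
Travel time t = 11·1000 / 0.29 = 37930 s = 10.54 h.
Decay over the reach: 22.72·exp(−kt) = 22.72·0.9301 = 21.13 µg/L.

21.1 µg/L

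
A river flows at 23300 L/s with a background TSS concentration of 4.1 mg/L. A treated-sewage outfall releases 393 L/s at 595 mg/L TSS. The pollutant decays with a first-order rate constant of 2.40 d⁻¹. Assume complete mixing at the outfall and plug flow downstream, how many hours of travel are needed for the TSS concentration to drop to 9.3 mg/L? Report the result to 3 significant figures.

Flow-weighted average: C = (23300·4.100 + 393.0·595.0) / 23690 = 329400/23690 = 13.90 mg/L.
13.90·exp(−k·t) = 9.3 → t = ln(13.90/9.3)/k = 14470 s = 4.020 h.

4.02 h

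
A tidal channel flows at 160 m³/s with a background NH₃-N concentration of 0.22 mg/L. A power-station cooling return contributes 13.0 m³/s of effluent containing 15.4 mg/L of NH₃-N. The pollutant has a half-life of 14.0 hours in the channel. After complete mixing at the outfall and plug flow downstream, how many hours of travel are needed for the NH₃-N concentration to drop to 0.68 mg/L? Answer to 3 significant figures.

14.0 h

After mixing, C = (160.0·0.2200 + 13.00·15.40) / 173.0 = 235.4/173.0 = 1.361 mg/L.
Half-life 14.0 h → k = ln 2 / 14.0 = 0.04951 h⁻¹ = 1.188 d⁻¹.
1.361·exp(−k·t) = 0.68 → t = ln(1.361/0.68)/k = 50440 s = 14.01 h.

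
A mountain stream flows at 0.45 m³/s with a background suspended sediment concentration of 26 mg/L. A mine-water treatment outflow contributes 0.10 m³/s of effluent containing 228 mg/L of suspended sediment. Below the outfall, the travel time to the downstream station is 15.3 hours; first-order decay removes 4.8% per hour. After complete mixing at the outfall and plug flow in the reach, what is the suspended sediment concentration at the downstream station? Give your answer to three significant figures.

Mass balance: C = (0.4500·26.00 + 0.1000·228.0) / 0.5500 = 34.50/0.5500 = 62.73 mg/L.
4.8%/h lost → k = −ln(1 − 0.048) = 0.04919 h⁻¹.
Decay over the reach: 62.73·exp(−kt) = 62.73·0.4711 = 29.55 mg/L.

29.6 mg/L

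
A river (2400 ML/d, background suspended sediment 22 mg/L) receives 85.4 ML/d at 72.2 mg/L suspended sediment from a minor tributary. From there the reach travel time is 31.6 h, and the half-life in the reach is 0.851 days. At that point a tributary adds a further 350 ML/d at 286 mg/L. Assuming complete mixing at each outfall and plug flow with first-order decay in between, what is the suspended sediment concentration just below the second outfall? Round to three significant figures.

Flow-weighted average: C = (2400·22.00 + 85.40·72.20) / 2485 = 58970/2485 = 23.72 mg/L; combined flow 2485 ML/d.
Half-life 0.851 d → k = ln 2 / 0.851 = 0.8145 d⁻¹.
First-order decay: C = 23.72·exp(−k·t) = 23.72·0.3422 = 8.118 mg/L.
At the second outfall, C = (2485·8.118 + 350.0·286.0) / (2485 + 350.0) = 42.42 mg/L.

42.4 mg/L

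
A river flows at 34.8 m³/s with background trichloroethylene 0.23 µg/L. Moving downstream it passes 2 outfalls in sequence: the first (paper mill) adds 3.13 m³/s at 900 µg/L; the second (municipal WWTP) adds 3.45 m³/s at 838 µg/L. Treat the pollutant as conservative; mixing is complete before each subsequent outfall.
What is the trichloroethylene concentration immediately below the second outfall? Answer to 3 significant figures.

138 µg/L

Outfall 1: combined Q = 37.93 m³/s; C = (34.80·0.2300 + 3.130·900.0)/37.93 = 74.48 µg/L.
Outfall 2: combined Q = 41.38 m³/s; C = (37.93·74.48 + 3.450·838.0)/41.38 = 138.1 µg/L.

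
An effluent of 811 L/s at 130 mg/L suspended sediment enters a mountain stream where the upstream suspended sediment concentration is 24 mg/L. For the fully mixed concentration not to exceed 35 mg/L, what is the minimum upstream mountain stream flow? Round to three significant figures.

Set C_mix = 35: (Q·24.00 + 811.0·130.0) / (Q + 811.0) = 35
→ Q = 811.0·(130.0 − 35)/(35 − 24.00) = 7004 L/s.

7000 L/s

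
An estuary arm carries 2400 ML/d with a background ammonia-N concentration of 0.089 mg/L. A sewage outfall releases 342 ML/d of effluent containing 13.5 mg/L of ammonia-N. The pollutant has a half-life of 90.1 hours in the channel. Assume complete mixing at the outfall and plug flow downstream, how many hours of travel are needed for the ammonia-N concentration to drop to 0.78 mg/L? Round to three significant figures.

106 h

After mixing, C = (2400·0.08900 + 342.0·13.50) / 2742 = 4831/2742 = 1.762 mg/L.
Half-life 90.1 h → k = ln 2 / 90.1 = 0.007693 h⁻¹ = 0.1846 d⁻¹.
1.762·exp(−k·t) = 0.78 → t = ln(1.762/0.78)/k = 381300 s = 105.9 h.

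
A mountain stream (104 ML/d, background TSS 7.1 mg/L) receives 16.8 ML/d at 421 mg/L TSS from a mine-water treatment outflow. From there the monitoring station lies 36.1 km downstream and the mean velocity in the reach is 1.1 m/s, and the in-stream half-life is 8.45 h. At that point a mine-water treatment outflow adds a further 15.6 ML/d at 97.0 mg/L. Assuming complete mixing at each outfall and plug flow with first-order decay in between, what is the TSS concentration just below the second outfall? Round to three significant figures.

After mixing, C = (104.0·7.100 + 16.80·421.0) / 120.8 = 7811/120.8 = 64.66 mg/L; combined flow 120.8 ML/d.
Travel time t = 36.1·1000 / 1.1 = 32820 s = 9.116 h.
Half-life 8.45 h → k = ln 2 / 8.45 = 0.08203 h⁻¹ = 1.969 d⁻¹.
Decay over the reach: 64.66·exp(−kt) = 64.66·0.4734 = 30.61 mg/L.
At the second outfall, C = (120.8·30.61 + 15.60·97.00) / (120.8 + 15.60) = 38.20 mg/L.

38.2 mg/L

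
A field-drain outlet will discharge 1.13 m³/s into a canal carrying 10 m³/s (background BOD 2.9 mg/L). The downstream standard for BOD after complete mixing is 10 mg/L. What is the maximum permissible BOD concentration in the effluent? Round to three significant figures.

At the limit, (Qr·Cr + Qe·Cₑ)/(Qr + Qe) = 10:
Cₑ = (11.13·10 − 10.00·2.900) / 1.130 = 72.83 mg/L.

72.8 mg/L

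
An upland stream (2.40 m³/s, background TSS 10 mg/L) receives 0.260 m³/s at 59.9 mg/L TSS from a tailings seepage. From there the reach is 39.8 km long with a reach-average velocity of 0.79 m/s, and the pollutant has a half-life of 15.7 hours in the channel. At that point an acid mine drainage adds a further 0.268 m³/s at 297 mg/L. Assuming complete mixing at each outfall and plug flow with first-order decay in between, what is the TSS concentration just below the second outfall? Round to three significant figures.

Mixed concentration C = ΣQC/ΣQ = (2.400·10.00 + 0.2600·59.90) / 2.660 = 39.57/2.660 = 14.88 mg/L; combined flow 2.660 m³/s.
Travel time t = 39.8·1000 / 0.79 = 50380 s = 13.99 h.
Half-life 15.7 h → k = ln 2 / 15.7 = 0.04415 h⁻¹ = 1.060 d⁻¹.
First-order decay: C = 14.88·exp(−k·t) = 14.88·0.5391 = 8.021 mg/L.
At the second outfall, C = (2.660·8.021 + 0.2680·297.0) / (2.660 + 0.2680) = 34.47 mg/L.

34.5 mg/L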